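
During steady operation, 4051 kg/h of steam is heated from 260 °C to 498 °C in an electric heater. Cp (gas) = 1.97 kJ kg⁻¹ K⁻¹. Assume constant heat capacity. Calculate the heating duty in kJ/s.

Q = 528 kJ/s

Q = ṁ·Cp·ΔT = 4051 × 1.97 × (498 − 260) = 1.8994e+06 kJ/h
Converting: 1.8994e+06 / 3600 s = 527.6 kW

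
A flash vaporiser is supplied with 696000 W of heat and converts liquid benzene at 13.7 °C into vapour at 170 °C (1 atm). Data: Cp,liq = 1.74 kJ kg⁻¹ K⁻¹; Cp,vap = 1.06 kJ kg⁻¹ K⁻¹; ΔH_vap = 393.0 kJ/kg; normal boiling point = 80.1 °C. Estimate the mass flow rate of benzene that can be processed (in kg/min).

ṁ = 69.2 kg/min

Δh = 1.74×(80.1−13.7) + 393.0 + 1.06×(170−80.1) = 603.83 kJ/kg
Q = 696000 W = 696 kJ/s = 41760 kJ/min
ṁ = Q/Δh = 41760 / 603.83 = 69.159 kg/min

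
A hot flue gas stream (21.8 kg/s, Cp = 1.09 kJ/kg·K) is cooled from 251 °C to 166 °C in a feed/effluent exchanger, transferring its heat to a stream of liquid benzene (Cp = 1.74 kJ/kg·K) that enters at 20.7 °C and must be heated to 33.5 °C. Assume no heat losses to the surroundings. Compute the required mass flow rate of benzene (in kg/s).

ṁ_c = 90.7 kg/s

Heat released by hot stream: Q = 21.8 × 1.09 × (251 − 166) = 2019.8 kJ/s
Energy balance on cold side (adiabatic exchanger): Q = ṁ_c·Cp_c·(T_c,out − T_c,in)
ṁ_c = 2019.8 / [1.74 × (33.5 − 20.7)] = 90.687 kg/s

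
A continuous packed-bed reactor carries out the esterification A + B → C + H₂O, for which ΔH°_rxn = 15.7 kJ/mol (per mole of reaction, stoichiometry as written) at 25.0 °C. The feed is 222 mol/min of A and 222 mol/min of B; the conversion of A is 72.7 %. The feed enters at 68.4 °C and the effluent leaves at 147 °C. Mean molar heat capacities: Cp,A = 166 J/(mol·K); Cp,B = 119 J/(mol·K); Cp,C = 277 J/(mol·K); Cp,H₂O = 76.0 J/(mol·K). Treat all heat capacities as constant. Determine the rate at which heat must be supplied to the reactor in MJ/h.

Extent of reaction ξ = 0.727 × 222 = 161.39 mol/min
Reaction term: ξ·ΔH°_rxn = 161.39 × 15.7 = 2533.9 kJ/min
Sensible, feed 68.4→25 °C: -2745.9 kJ/min
Outlet flows (mol/min): A 60.606, B 60.606, C 161.39, H₂O 161.39
Sensible, products 25→147 °C: 9057.9 kJ/min
Q = ΔH = 8845.8 kJ/min = 147.43 kW
Heat supplied = 530.75 MJ/h

Q_in = 531 MJ/h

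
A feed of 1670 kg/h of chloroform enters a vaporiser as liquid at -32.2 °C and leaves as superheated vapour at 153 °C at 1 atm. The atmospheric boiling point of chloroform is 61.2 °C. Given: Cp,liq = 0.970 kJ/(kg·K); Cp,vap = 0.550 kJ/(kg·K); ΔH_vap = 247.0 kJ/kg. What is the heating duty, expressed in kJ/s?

Q = 180 kJ/s

liquid -32.2→61.2 °C: 90.598 kJ/kg
vaporisation at 61.2 °C: 247 kJ/kg
vapour 61.2→153 °C: 50.49 kJ/kg
Δh = 90.598 + 247 + 50.49 = 388.09 kJ/kg
Q = ṁ·Δh = 1670 kg/h × 388.09 kJ/kg = 648110 kJ/h
|Q| = 180.03 kW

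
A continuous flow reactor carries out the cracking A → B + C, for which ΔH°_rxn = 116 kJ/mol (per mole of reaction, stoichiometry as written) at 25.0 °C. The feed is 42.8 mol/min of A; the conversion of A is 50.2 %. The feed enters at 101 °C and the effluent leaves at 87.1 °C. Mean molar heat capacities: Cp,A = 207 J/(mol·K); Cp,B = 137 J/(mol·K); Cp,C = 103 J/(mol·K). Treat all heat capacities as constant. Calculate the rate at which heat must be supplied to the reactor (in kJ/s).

Q_in = 40.2 kJ/s

Extent of reaction ξ = 0.502 × 42.8 = 21.486 mol/min
Reaction term: ξ·ΔH°_rxn = 21.486 × 116 = 2492.3 kJ/min
Sensible, feed 101→25 °C: -673.33 kJ/min
Outlet flows (mol/min): A 21.314, B 21.486, C 21.486
Sensible, products 25→87.1 °C: 594.21 kJ/min
Q = ΔH = 2413.2 kJ/min = 40.22 kW
Heat supplied = 40.22 kJ/s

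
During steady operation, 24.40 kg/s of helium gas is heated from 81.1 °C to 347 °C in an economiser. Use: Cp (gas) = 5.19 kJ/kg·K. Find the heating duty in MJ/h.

Q = ṁ·Cp·ΔT = 24.40 × 5.19 × (347 − 81.1) = 33673 kJ/s
Heating duty = 121220 MJ/h

Q = 121000 MJ/h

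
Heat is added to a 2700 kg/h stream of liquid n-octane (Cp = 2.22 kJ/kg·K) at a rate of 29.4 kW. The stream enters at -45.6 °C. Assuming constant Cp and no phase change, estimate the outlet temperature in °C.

Q = 29.4 kW = 105840 kJ/h
ΔT = Q/(ṁ·Cp) = 105840/(2700×2.22) = 17.658 K
T_out = -45.6 + 17.658 = -27.942 °C

T_out = -27.9 °C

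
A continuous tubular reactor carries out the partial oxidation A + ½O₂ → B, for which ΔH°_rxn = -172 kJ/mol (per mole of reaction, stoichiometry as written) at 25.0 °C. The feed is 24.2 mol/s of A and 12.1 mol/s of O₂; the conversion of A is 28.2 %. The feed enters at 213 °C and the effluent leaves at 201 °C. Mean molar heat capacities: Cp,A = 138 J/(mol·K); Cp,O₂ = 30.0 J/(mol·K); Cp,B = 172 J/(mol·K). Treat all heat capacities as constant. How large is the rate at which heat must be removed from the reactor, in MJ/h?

Q_out = 4300 MJ/h

Extent of reaction ξ = 0.282 × 24.2 = 6.8244 mol/s
Reaction term: ξ·ΔH°_rxn = 6.8244 × -172 = -1173.8 kJ/s
Sensible, feed 213→25 °C: -696.09 kJ/s
Outlet flows (mol/s): A 17.376, O₂ 8.6878, B 6.8244
Sensible, products 25→201 °C: 674.48 kJ/s
Q = ΔH = -1195.4 kJ/s = -1195.4 kW
Heat removed = 4303.5 MJ/h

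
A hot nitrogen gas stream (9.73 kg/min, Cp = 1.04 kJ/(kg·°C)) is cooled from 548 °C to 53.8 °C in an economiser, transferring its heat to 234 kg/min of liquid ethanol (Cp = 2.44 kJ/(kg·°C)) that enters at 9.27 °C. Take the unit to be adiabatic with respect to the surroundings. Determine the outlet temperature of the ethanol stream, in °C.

T_c,out = 18.0 °C

Heat released by hot stream: Q = 9.73 × 1.04 × (548 − 53.8) = 5000.9 kJ/min
Energy balance on cold side (adiabatic exchanger): Q = ṁ_c·Cp_c·(T_c,out − T_c,in)
T_c,out = 9.27 + 5000.9/(234 × 2.44) = 18.029 °C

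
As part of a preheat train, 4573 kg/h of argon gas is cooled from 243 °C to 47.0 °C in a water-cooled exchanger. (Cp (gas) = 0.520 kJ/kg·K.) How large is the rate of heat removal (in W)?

Q = ṁ·Cp·ΔT = 4573 × 0.520 × (47.0 − 243) = -466080 kJ/h
Converting: 466080 / 3600 s = 129.47 kW
Cooling duty = 129470 W

Q_c = 129000 W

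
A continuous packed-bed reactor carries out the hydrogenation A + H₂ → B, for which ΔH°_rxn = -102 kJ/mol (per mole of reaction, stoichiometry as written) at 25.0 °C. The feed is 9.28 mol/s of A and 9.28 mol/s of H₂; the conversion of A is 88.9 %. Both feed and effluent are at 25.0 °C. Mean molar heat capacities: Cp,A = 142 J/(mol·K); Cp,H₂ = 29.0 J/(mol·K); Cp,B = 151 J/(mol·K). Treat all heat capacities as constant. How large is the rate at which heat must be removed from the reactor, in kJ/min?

Q_out = 50500 kJ/min

Extent of reaction ξ = 0.889 × 9.28 = 8.2499 mol/s
Reaction term: ξ·ΔH°_rxn = 8.2499 × -102 = -841.49 kJ/s
Q = ΔH = -841.49 kJ/s = -841.49 kW
Heat removed = 50490 kJ/min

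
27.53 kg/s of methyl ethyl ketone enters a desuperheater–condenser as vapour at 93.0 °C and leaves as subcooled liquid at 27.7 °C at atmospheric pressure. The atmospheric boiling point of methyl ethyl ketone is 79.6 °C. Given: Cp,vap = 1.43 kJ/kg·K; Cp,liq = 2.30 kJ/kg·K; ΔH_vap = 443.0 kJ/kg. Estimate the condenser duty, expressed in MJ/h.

Q_c = 57600 MJ/h

vapour 93.0→79.6 °C: -19.162 kJ/kg
condensation at 79.6 °C: -443 kJ/kg
liquid 79.6→27.7 °C: -119.37 kJ/kg
Δh = -19.162 + -443 + -119.37 = -581.53 kJ/kg
Q = ṁ·Δh = 27.53 kg/s × -581.53 kJ/kg = -16010 kJ/s
|Q| = 16010 kW = 57634 MJ/h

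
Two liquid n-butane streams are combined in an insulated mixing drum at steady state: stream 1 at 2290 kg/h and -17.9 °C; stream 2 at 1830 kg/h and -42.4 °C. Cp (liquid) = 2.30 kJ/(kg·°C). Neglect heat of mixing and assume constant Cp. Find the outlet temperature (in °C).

No heat crosses the boundary, so H_out = H_in.
T_out = Σ ṁᵢCp,ᵢTᵢ / Σ ṁᵢCp,ᵢ
      = -272740 / 9476 = -28.782 °C

T_out = -28.8 °C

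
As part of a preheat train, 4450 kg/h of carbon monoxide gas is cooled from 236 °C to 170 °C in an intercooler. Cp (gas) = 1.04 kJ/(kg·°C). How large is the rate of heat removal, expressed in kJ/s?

Q_c = 84.8 kJ/s

Q = ṁ·Cp·ΔT = 4450 × 1.04 × (170 − 236) = -305450 kJ/h
Converting: 305450 / 3600 s = 84.847 kW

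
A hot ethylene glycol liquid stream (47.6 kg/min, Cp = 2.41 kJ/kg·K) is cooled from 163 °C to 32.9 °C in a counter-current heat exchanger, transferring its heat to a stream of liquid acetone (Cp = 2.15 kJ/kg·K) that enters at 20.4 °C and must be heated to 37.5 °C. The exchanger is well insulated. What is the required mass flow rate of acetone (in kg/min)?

ṁ_c = 406 kg/min

Heat released by hot stream: Q = 47.6 × 2.41 × (163 − 32.9) = 14925 kJ/min
Energy balance on cold side (adiabatic exchanger): Q = ṁ_c·Cp_c·(T_c,out − T_c,in)
ṁ_c = 14925 / [2.15 × (37.5 − 20.4)] = 405.94 kg/min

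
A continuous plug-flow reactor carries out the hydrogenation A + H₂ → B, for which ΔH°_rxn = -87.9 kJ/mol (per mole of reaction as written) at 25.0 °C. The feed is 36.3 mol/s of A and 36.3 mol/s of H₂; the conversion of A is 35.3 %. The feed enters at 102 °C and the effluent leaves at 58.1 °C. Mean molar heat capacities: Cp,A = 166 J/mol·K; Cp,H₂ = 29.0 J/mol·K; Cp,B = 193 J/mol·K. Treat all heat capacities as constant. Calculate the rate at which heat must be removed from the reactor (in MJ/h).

Q_out = 5180 MJ/h

Extent of reaction ξ = 0.353 × 36.3 = 12.814 mol/s
Reaction term: ξ·ΔH°_rxn = 12.814 × -87.9 = -1126.3 kJ/s
Sensible, feed 102→25 °C: -545.04 kJ/s
Outlet flows (mol/s): A 23.486, H₂ 23.486, B 12.814
Sensible, products 25→58.1 °C: 233.45 kJ/s
Q = ΔH = -1437.9 kJ/s = -1437.9 kW
Heat removed = 5176.6 MJ/h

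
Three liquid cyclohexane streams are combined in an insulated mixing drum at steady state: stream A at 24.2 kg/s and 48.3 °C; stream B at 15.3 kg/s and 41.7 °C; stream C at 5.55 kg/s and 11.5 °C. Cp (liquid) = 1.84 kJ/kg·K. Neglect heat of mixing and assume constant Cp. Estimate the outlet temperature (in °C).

Energy balance with Q = 0: Σ ṁᵢCp,ᵢ(T_out − Tᵢ) = 0
Σ ṁᵢCp,ᵢTᵢ = 24.2×1.84×48.3 + 15.3×1.84×41.7 + 5.55×1.84×11.5 = 3442.1
Σ ṁᵢCp,ᵢ = 24.2×1.84 + 15.3×1.84 + 5.55×1.84 = 82.892
T_out = 3442.1 / 82.892 = 41.525 °C

T_out = 41.5 °C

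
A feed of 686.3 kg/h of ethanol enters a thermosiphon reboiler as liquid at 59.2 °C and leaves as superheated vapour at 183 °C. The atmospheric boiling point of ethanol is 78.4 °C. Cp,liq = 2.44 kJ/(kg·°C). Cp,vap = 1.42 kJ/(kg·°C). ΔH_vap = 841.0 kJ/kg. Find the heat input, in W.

Q = 198000 W

liquid 59.2→78.4 °C: 46.848 kJ/kg
vaporisation at 78.4 °C: 841 kJ/kg
vapour 78.4→183 °C: 148.53 kJ/kg
Δh = 46.848 + 841 + 148.53 = 1036.4 kJ/kg
Q = ṁ·Δh = 686.3 kg/h × 1036.4 kJ/kg = 711270 kJ/h
|Q| = 197.57 kW = 197570 W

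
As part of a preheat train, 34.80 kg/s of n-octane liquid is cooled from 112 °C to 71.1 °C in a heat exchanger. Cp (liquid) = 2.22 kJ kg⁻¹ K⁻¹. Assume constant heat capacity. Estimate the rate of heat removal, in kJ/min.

Q_c = 190000 kJ/min

Q = ṁ·Cp·ΔT = 34.80 × 2.22 × (71.1 − 112) = -3159.8 kJ/s
Cooling duty = 189590 kJ/min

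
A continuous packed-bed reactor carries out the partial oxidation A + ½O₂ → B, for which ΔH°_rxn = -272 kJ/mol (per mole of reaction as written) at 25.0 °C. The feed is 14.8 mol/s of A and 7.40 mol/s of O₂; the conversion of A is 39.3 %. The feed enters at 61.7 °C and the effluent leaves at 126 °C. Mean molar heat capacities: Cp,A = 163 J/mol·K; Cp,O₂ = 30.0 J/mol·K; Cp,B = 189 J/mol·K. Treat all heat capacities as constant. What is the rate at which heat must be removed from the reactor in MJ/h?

Q_out = 5060 MJ/h

Extent of reaction ξ = 0.393 × 14.8 = 5.8164 mol/s
Reaction term: ξ·ΔH°_rxn = 5.8164 × -272 = -1582.1 kJ/s
Sensible, feed 61.7→25 °C: -96.682 kJ/s
Outlet flows (mol/s): A 8.9836, O₂ 4.4918, B 5.8164
Sensible, products 25→126 °C: 272.54 kJ/s
Q = ΔH = -1406.2 kJ/s = -1406.2 kW
Heat removed = 5062.3 MJ/h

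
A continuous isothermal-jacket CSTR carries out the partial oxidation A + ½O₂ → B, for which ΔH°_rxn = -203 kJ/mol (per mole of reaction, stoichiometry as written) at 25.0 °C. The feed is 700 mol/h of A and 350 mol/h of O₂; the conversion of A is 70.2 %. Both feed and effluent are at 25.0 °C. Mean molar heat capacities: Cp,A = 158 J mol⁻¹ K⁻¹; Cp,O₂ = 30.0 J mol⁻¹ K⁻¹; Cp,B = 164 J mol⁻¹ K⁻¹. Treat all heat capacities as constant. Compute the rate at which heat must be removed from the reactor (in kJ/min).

Extent of reaction ξ = 0.702 × 700 = 491.4 mol/h
Reaction term: ξ·ΔH°_rxn = 491.4 × -203 = -99754 kJ/h
Q = ΔH = -99754 kJ/h = -27.709 kW
Heat removed = 1662.6 kJ/min

Q_out = 1660 kJ/min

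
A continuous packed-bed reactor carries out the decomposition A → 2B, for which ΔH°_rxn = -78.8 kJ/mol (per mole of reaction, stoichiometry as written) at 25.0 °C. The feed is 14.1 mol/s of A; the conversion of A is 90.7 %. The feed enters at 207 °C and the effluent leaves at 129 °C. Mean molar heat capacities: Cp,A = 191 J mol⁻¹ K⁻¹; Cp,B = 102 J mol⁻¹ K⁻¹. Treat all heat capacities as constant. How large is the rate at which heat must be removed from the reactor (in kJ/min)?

Q_out = 72000 kJ/min

Extent of reaction ξ = 0.907 × 14.1 = 12.789 mol/s
Reaction term: ξ·ΔH°_rxn = 12.789 × -78.8 = -1007.7 kJ/s
Sensible, feed 207→25 °C: -490.14 kJ/s
Outlet flows (mol/s): A 1.3113, B 25.577
Sensible, products 25→129 °C: 297.37 kJ/s
Q = ΔH = -1200.5 kJ/s = -1200.5 kW
Heat removed = 72031 kJ/min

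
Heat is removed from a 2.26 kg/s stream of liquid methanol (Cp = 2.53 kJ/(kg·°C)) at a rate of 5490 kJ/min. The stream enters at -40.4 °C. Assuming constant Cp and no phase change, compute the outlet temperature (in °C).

T_out = -56.4 °C

Q = 5490 kJ/min = 91.5 kJ/s
ΔT = Q/(ṁ·Cp) = 91.5/(2.26×2.53) = 16.003 K
T_out = -40.4 − 16.003 = -56.403 °C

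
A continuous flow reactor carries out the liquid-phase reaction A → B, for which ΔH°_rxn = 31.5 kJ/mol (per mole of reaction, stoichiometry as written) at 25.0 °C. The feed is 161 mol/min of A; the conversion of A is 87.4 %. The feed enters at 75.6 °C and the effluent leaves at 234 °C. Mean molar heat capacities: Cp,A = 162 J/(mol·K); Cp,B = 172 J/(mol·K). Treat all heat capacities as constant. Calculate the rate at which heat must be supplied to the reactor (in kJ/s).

Q_in = 148 kJ/s

Extent of reaction ξ = 0.874 × 161 = 140.71 mol/min
Reaction term: ξ·ΔH°_rxn = 140.71 × 31.5 = 4432.5 kJ/min
Sensible, feed 75.6→25 °C: -1319.7 kJ/min
Outlet flows (mol/min): A 20.286, B 140.71
Sensible, products 25→234 °C: 5745.2 kJ/min
Q = ΔH = 8858 kJ/min = 147.63 kW
Heat supplied = 147.63 kJ/s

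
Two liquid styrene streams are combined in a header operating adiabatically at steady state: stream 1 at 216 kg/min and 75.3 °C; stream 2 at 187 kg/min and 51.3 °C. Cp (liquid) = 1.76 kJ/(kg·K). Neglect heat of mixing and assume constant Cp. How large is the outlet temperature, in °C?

T_out = 64.2 °C

No heat crosses the boundary, so H_out = H_in.
T_out = Σ ṁᵢCp,ᵢTᵢ / Σ ṁᵢCp,ᵢ
      = 45510 / 709.28 = 64.164 °C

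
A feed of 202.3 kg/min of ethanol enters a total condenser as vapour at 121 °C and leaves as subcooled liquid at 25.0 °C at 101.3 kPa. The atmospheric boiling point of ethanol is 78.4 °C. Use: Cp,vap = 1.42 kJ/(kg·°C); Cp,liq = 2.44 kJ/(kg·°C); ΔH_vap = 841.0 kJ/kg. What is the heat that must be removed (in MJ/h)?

vapour 121→78.4 °C: -60.492 kJ/kg
condensation at 78.4 °C: -841 kJ/kg
liquid 78.4→25.0 °C: -130.3 kJ/kg
Δh = -60.492 + -841 + -130.3 = -1031.8 kJ/kg
Q = ṁ·Δh = 202.3 kg/min × -1031.8 kJ/kg = -208730 kJ/min
|Q| = 3478.8 kW = 12524 MJ/h

Q_c = 12500 MJ/h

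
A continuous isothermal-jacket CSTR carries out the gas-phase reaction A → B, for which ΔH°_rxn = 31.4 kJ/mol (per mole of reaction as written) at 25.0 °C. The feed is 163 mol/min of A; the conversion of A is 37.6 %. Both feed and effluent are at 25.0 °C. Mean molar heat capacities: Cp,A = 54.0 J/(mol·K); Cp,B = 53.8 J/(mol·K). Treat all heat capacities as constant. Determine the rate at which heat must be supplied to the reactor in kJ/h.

Extent of reaction ξ = 0.376 × 163 = 61.288 mol/min
Reaction term: ξ·ΔH°_rxn = 61.288 × 31.4 = 1924.4 kJ/min
Q = ΔH = 1924.4 kJ/min = 32.074 kW
Heat supplied = 115470 kJ/h

Q_in = 115000 kJ/h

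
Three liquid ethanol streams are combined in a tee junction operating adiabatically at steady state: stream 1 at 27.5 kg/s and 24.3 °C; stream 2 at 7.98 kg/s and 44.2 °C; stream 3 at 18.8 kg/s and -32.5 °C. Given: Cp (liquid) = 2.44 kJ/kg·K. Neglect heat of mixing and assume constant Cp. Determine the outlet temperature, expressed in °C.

Adiabatic, steady state ⇒ Σ ṁᵢCp,ᵢ(T_out − Tᵢ) = 0
Σ ṁᵢCp,ᵢTᵢ = 27.5×2.44×24.3 + 7.98×2.44×44.2 + 18.8×2.44×-32.5 = 1000.3
Σ ṁᵢCp,ᵢ = 27.5×2.44 + 7.98×2.44 + 18.8×2.44 = 132.44
T_out = 1000.3 / 132.44 = 7.5528 °C

T_out = 7.55 °C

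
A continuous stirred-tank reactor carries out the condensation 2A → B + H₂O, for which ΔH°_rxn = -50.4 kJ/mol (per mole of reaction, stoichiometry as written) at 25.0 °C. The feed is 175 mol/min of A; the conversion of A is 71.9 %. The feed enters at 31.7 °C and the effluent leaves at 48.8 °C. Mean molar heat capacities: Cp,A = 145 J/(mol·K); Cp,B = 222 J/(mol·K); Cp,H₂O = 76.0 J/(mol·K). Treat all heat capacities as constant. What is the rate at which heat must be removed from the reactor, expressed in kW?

Extent of reaction ξ = 0.719 × 175 / 2 = 62.912 mol/min
Reaction term: ξ·ΔH°_rxn = 62.912 × -50.4 = -3170.8 kJ/min
Sensible, feed 31.7→25 °C: -170.01 kJ/min
Outlet flows (mol/min): A 49.175, B 62.912, H₂O 62.912
Sensible, products 25→48.8 °C: 615.9 kJ/min
Q = ΔH = -2724.9 kJ/min = -45.415 kW
Heat removed = 45.415 kW

Q_out = 45.4 kW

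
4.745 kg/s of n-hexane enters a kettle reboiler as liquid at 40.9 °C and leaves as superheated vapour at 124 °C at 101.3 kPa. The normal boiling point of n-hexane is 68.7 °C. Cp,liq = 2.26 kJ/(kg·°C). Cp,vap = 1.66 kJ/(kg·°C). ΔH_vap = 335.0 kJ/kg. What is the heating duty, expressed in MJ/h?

Q = 8360 MJ/h

liquid 40.9→68.7 °C: 62.828 kJ/kg
vaporisation at 68.7 °C: 335 kJ/kg
vapour 68.7→124 °C: 91.798 kJ/kg
Δh = 62.828 + 335 + 91.798 = 489.63 kJ/kg
Q = ṁ·Δh = 4.745 kg/s × 489.63 kJ/kg = 2323.3 kJ/s
|Q| = 2323.3 kW = 8363.8 MJ/h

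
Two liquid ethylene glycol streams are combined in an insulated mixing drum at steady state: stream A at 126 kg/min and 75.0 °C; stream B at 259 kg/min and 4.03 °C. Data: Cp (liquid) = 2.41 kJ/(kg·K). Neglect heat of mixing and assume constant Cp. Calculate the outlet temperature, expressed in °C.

T_out = 27.3 °C

No heat crosses the boundary, so H_out = H_in.
T_out = Σ ṁᵢCp,ᵢTᵢ / Σ ṁᵢCp,ᵢ
      = 25290 / 927.85 = 27.257 °C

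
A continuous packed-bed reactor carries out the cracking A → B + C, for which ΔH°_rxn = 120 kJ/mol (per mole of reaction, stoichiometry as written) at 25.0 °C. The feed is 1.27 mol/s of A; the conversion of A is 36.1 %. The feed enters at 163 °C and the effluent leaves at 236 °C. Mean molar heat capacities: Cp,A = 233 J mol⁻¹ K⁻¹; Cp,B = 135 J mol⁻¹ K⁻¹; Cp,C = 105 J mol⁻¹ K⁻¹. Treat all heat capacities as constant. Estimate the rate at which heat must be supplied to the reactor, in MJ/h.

Extent of reaction ξ = 0.361 × 1.27 = 0.45847 mol/s
Reaction term: ξ·ΔH°_rxn = 0.45847 × 120 = 55.016 kJ/s
Sensible, feed 163→25 °C: -40.836 kJ/s
Outlet flows (mol/s): A 0.81153, B 0.45847, C 0.45847
Sensible, products 25→236 °C: 63.114 kJ/s
Q = ΔH = 77.295 kJ/s = 77.295 kW
Heat supplied = 278.26 MJ/h

Q_in = 278 MJ/h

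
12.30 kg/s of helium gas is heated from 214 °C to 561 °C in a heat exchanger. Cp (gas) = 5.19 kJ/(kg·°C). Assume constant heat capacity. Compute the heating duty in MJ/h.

Q = 79700 MJ/h

Q = ṁ·Cp·ΔT = 12.30 × 5.19 × (561 − 214) = 22151 kJ/s
Heating duty = 79745 MJ/h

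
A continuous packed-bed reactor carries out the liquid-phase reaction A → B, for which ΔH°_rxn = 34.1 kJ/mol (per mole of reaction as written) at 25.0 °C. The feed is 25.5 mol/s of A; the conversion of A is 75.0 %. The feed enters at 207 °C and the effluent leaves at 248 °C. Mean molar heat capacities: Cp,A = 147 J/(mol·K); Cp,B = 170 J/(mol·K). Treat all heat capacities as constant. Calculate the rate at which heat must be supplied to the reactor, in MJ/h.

Extent of reaction ξ = 0.750 × 25.5 = 19.125 mol/s
Reaction term: ξ·ΔH°_rxn = 19.125 × 34.1 = 652.16 kJ/s
Sensible, feed 207→25 °C: -682.23 kJ/s
Outlet flows (mol/s): A 6.375, B 19.125
Sensible, products 25→248 °C: 934.01 kJ/s
Q = ΔH = 903.94 kJ/s = 903.94 kW
Heat supplied = 3254.2 MJ/h

Q_in = 3250 MJ/h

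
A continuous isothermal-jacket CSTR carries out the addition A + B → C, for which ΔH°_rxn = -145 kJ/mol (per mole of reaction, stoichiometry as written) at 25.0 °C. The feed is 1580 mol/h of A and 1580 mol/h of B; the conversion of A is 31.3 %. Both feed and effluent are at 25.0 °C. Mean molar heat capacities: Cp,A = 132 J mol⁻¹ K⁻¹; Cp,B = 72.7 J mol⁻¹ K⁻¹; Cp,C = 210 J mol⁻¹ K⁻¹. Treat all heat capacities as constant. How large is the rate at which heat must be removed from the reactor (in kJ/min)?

Extent of reaction ξ = 0.313 × 1580 = 494.54 mol/h
Reaction term: ξ·ΔH°_rxn = 494.54 × -145 = -71708 kJ/h
Q = ΔH = -71708 kJ/h = -19.919 kW
Heat removed = 1195.1 kJ/min

Q_out = 1200 kJ/min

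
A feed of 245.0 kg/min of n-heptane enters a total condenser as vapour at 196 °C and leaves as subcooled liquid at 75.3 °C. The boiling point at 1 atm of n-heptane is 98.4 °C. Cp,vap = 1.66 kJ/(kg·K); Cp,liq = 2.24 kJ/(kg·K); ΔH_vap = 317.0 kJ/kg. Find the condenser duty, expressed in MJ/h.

Q_c = 7800 MJ/h

vapour 196→98.4 °C: -162.02 kJ/kg
condensation at 98.4 °C: -317 kJ/kg
liquid 98.4→75.3 °C: -51.744 kJ/kg
Δh = -162.02 + -317 + -51.744 = -530.76 kJ/kg
Q = ṁ·Δh = 245.0 kg/min × -530.76 kJ/kg = -130040 kJ/min
|Q| = 2167.3 kW = 7802.2 MJ/h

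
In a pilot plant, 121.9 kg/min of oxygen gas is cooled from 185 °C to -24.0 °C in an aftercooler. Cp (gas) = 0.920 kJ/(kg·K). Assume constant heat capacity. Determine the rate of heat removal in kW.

Q = ṁ·Cp·ΔT = 121.9 × 0.920 × (-24.0 − 185) = -23439 kJ/min
Converting: 23439 / 60 s = 390.65 kW

Q_c = 391 kW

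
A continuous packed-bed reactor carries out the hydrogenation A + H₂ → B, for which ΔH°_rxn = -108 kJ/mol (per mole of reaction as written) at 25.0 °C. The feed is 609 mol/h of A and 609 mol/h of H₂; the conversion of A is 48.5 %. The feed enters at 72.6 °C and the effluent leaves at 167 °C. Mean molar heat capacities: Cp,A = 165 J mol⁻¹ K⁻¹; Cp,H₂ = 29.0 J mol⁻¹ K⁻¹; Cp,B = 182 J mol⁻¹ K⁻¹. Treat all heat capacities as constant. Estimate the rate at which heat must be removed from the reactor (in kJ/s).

Extent of reaction ξ = 0.485 × 609 = 295.37 mol/h
Reaction term: ξ·ΔH°_rxn = 295.37 × -108 = -31899 kJ/h
Sensible, feed 72.6→25 °C: -5623.7 kJ/h
Outlet flows (mol/h): A 313.63, H₂ 313.63, B 295.37
Sensible, products 25→167 °C: 16273 kJ/h
Q = ΔH = -21250 kJ/h = -5.9027 kW
Heat removed = 5.9027 kJ/s

Q_out = 5.90 kJ/s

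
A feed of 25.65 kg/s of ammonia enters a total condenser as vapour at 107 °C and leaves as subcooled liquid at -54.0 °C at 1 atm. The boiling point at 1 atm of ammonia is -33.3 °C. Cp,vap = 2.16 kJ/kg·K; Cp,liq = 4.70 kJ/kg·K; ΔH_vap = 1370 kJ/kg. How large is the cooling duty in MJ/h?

Q_c = 163000 MJ/h

vapour 107→-33.3 °C: -303.05 kJ/kg
condensation at -33.3 °C: -1370 kJ/kg
liquid -33.3→-54.0 °C: -97.29 kJ/kg
Δh = -303.05 + -1370 + -97.29 = -1770.3 kJ/kg
Q = ṁ·Δh = 25.65 kg/s × -1770.3 kJ/kg = -45409 kJ/s
|Q| = 45409 kW = 163470 MJ/h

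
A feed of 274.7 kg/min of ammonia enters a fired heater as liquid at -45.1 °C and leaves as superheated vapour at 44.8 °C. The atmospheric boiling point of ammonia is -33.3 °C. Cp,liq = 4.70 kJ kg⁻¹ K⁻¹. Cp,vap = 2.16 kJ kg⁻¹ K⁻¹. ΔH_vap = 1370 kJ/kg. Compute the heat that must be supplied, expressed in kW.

Q = 7300 kW

liquid -45.1→-33.3 °C: 55.46 kJ/kg
vaporisation at -33.3 °C: 1370 kJ/kg
vapour -33.3→44.8 °C: 168.7 kJ/kg
Δh = 55.46 + 1370 + 168.7 = 1594.2 kJ/kg
Q = ṁ·Δh = 274.7 kg/min × 1594.2 kJ/kg = 437910 kJ/min
|Q| = 7298.6 kW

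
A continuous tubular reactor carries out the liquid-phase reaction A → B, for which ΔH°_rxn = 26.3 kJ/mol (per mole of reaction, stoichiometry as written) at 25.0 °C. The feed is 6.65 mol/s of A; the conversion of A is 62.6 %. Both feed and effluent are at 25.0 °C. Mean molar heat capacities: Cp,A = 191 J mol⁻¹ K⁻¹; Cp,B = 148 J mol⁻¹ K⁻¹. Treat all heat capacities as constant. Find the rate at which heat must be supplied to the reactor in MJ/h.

Extent of reaction ξ = 0.626 × 6.65 = 4.1629 mol/s
Reaction term: ξ·ΔH°_rxn = 4.1629 × 26.3 = 109.48 kJ/s
Q = ΔH = 109.48 kJ/s = 109.48 kW
Heat supplied = 394.14 MJ/h

Q_in = 394 MJ/h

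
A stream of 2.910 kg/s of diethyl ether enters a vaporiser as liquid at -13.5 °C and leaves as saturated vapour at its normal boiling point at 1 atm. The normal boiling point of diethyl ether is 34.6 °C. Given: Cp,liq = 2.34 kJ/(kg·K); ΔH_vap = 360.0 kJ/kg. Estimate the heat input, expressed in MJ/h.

liquid -13.5→34.6 °C: 112.55 kJ/kg
vaporisation at 34.6 °C: 360 kJ/kg
Δh = 112.55 + 360 = 472.55 kJ/kg
Q = ṁ·Δh = 2.910 kg/s × 472.55 kJ/kg = 1375.1 kJ/s
|Q| = 1375.1 kW = 4950.5 MJ/h

Q = 4950 MJ/h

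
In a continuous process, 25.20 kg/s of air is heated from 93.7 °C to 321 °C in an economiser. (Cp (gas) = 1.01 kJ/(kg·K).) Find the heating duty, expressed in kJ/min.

Q = 347000 kJ/min

Q = ṁ·Cp·ΔT = 25.20 × 1.01 × (321 − 93.7) = 5785.2 kJ/s
Heating duty = 347110 kJ/min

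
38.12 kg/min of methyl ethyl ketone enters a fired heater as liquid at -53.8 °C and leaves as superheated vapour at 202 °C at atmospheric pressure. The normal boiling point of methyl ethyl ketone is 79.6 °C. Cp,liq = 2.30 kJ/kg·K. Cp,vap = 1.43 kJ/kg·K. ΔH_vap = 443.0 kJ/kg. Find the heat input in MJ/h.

Q = 2120 MJ/h

liquid -53.8→79.6 °C: 306.82 kJ/kg
vaporisation at 79.6 °C: 443 kJ/kg
vapour 79.6→202 °C: 175.03 kJ/kg
Δh = 306.82 + 443 + 175.03 = 924.85 kJ/kg
Q = ṁ·Δh = 38.12 kg/min × 924.85 kJ/kg = 35255 kJ/min
|Q| = 587.59 kW = 2115.3 MJ/h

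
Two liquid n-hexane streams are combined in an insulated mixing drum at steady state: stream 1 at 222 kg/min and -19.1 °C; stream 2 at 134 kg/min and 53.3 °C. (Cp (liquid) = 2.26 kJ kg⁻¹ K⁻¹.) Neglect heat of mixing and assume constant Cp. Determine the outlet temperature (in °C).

Adiabatic, steady state ⇒ Σ ṁᵢCp,ᵢ(T_out − Tᵢ) = 0
Σ ṁᵢCp,ᵢTᵢ = 222×2.26×-19.1 + 134×2.26×53.3 = 6558.5
Σ ṁᵢCp,ᵢ = 222×2.26 + 134×2.26 = 804.56
T_out = 6558.5 / 804.56 = 8.1517 °C

T_out = 8.15 °C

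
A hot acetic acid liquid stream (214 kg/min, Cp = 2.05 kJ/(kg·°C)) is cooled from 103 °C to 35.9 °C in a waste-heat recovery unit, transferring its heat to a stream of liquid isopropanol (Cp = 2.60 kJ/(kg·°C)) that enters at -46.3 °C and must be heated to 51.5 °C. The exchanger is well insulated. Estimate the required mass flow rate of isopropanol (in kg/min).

Heat released by hot stream: Q = 214 × 2.05 × (103 − 35.9) = 29437 kJ/min
Energy balance on cold side (adiabatic exchanger): Q = ṁ_c·Cp_c·(T_c,out − T_c,in)
ṁ_c = 29437 / [2.60 × (51.5 − -46.3)] = 115.77 kg/min

ṁ_c = 116 kg/min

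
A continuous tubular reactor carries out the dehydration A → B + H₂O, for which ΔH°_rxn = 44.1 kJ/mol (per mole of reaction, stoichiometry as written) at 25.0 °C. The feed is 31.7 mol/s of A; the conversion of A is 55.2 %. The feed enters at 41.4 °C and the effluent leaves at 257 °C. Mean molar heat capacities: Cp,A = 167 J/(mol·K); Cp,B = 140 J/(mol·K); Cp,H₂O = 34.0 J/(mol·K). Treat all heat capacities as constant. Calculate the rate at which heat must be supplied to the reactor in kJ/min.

Q_in = 116000 kJ/min

Extent of reaction ξ = 0.552 × 31.7 = 17.498 mol/s
Reaction term: ξ·ΔH°_rxn = 17.498 × 44.1 = 771.68 kJ/s
Sensible, feed 41.4→25 °C: -86.82 kJ/s
Outlet flows (mol/s): A 14.202, B 17.498, H₂O 17.498
Sensible, products 25→257 °C: 1256.6 kJ/s
Q = ΔH = 1941.5 kJ/s = 1941.5 kW
Heat supplied = 116490 kJ/min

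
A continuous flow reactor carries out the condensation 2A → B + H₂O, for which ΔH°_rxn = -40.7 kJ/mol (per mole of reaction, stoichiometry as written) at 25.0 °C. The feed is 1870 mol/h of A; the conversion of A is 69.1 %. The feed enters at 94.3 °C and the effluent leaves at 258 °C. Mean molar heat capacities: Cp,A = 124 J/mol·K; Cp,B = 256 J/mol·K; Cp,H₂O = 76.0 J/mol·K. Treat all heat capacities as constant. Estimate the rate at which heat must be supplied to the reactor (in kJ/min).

Q_in = 405 kJ/min

Extent of reaction ξ = 0.691 × 1870 / 2 = 646.08 mol/h
Reaction term: ξ·ΔH°_rxn = 646.08 × -40.7 = -26296 kJ/h
Sensible, feed 94.3→25 °C: -16069 kJ/h
Outlet flows (mol/h): A 577.83, B 646.08, H₂O 646.08
Sensible, products 25→258 °C: 66673 kJ/h
Q = ΔH = 24308 kJ/h = 6.7523 kW
Heat supplied = 405.14 kJ/min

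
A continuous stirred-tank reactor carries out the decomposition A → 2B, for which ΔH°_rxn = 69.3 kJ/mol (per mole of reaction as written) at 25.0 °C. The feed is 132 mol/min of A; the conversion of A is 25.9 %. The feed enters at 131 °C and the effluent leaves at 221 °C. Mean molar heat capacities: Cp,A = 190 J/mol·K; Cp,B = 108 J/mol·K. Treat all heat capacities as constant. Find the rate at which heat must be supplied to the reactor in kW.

Extent of reaction ξ = 0.259 × 132 = 34.188 mol/min
Reaction term: ξ·ΔH°_rxn = 34.188 × 69.3 = 2369.2 kJ/min
Sensible, feed 131→25 °C: -2658.5 kJ/min
Outlet flows (mol/min): A 97.812, B 68.376
Sensible, products 25→221 °C: 5089.9 kJ/min
Q = ΔH = 4800.7 kJ/min = 80.011 kW
Heat supplied = 80.011 kW

Q_in = 80.0 kW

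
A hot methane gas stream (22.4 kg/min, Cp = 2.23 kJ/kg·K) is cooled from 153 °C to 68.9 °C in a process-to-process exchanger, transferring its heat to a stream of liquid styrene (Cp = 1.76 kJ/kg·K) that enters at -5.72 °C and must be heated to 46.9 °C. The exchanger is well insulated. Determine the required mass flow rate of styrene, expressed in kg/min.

Heat released by hot stream: Q = 22.4 × 2.23 × (153 − 68.9) = 4201 kJ/min
Energy balance on cold side (adiabatic exchanger): Q = ṁ_c·Cp_c·(T_c,out − T_c,in)
ṁ_c = 4201 / [1.76 × (46.9 − -5.72)] = 45.361 kg/min

ṁ_c = 45.4 kg/min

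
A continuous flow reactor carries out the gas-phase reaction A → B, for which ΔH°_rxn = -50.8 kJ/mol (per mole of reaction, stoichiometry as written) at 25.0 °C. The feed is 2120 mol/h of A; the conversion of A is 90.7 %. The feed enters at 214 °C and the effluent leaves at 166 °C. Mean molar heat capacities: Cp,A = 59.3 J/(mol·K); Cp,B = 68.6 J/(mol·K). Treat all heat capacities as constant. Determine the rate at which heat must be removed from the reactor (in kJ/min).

Extent of reaction ξ = 0.907 × 2120 = 1922.8 mol/h
Reaction term: ξ·ΔH°_rxn = 1922.8 × -50.8 = -97680 kJ/h
Sensible, feed 214→25 °C: -23760 kJ/h
Outlet flows (mol/h): A 197.16, B 1922.8
Sensible, products 25→166 °C: 20247 kJ/h
Q = ΔH = -101190 kJ/h = -28.109 kW
Heat removed = 1686.6 kJ/min

Q_out = 1690 kJ/min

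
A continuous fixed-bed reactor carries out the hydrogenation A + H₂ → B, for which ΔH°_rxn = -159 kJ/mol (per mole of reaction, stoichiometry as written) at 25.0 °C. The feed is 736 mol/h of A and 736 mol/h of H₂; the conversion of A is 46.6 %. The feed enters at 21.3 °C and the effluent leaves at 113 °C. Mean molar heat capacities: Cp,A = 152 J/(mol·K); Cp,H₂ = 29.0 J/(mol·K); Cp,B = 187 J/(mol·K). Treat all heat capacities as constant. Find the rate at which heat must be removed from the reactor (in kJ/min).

Q_out = 702 kJ/min

Extent of reaction ξ = 0.466 × 736 = 342.98 mol/h
Reaction term: ξ·ΔH°_rxn = 342.98 × -159 = -54533 kJ/h
Sensible, feed 21.3→25 °C: 492.9 kJ/h
Outlet flows (mol/h): A 393.02, H₂ 393.02, B 342.98
Sensible, products 25→113 °C: 11904 kJ/h
Q = ΔH = -42136 kJ/h = -11.704 kW
Heat removed = 702.27 kJ/min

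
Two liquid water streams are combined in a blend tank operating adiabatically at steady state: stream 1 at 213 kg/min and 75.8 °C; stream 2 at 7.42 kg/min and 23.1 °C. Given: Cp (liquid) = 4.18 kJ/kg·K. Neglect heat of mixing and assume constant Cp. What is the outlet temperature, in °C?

No heat crosses the boundary, so H_out = H_in.
T_out = Σ ṁᵢCp,ᵢTᵢ / Σ ṁᵢCp,ᵢ
      = 68204 / 921.36 = 74.026 °C

T_out = 74.0 °C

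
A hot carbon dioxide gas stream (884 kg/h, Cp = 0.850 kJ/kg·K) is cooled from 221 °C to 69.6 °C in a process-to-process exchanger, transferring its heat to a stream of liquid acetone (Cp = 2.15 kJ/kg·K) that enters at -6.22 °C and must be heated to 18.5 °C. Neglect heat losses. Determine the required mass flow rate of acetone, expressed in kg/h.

Heat released by hot stream: Q = 884 × 0.850 × (221 − 69.6) = 113760 kJ/h
Energy balance on cold side (adiabatic exchanger): Q = ṁ_c·Cp_c·(T_c,out − T_c,in)
ṁ_c = 113760 / [2.15 × (18.5 − -6.22)] = 2140.5 kg/h

ṁ_c = 2140 kg/h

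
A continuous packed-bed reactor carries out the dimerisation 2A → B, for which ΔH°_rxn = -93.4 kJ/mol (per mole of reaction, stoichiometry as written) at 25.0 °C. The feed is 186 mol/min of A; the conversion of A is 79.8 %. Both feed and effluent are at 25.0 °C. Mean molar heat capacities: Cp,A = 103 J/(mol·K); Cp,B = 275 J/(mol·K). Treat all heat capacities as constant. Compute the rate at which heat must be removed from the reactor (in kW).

Extent of reaction ξ = 0.798 × 186 / 2 = 74.214 mol/min
Reaction term: ξ·ΔH°_rxn = 74.214 × -93.4 = -6931.6 kJ/min
Q = ΔH = -6931.6 kJ/min = -115.53 kW
Heat removed = 115.53 kW

Q_out = 116 kW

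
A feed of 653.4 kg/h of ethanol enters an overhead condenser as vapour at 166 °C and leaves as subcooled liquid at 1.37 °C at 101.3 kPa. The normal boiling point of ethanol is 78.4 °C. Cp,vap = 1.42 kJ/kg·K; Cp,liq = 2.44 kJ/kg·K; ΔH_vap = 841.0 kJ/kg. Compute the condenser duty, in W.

Q_c = 209000 W

vapour 166→78.4 °C: -124.39 kJ/kg
condensation at 78.4 °C: -841 kJ/kg
liquid 78.4→1.37 °C: -187.95 kJ/kg
Δh = -124.39 + -841 + -187.95 = -1153.3 kJ/kg
Q = ṁ·Δh = 653.4 kg/h × -1153.3 kJ/kg = -753600 kJ/h
|Q| = 209.33 kW = 209330 W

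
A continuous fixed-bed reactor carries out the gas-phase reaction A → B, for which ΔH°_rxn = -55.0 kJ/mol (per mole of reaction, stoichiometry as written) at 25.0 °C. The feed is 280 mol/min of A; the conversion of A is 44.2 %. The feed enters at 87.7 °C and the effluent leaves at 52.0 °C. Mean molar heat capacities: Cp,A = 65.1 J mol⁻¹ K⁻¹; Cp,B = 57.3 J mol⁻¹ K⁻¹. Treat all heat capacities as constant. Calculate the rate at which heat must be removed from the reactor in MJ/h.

Q_out = 449 MJ/h

Extent of reaction ξ = 0.442 × 280 = 123.76 mol/min
Reaction term: ξ·ΔH°_rxn = 123.76 × -55.0 = -6806.8 kJ/min
Sensible, feed 87.7→25 °C: -1142.9 kJ/min
Outlet flows (mol/min): A 156.24, B 123.76
Sensible, products 25→52.0 °C: 466.09 kJ/min
Q = ΔH = -7483.6 kJ/min = -124.73 kW
Heat removed = 449.02 MJ/h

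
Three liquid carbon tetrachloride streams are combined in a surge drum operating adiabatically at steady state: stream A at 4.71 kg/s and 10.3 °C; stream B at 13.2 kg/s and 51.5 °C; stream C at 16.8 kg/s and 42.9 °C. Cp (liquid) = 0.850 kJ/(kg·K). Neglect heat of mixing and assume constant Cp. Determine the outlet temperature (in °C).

Energy balance with Q = 0: Σ ṁᵢCp,ᵢ(T_out − Tᵢ) = 0
T_out = Σ ṁᵢCp,ᵢTᵢ / Σ ṁᵢCp,ᵢ
      = 1231.7 / 29.503 = 41.747 °C

T_out = 41.7 °C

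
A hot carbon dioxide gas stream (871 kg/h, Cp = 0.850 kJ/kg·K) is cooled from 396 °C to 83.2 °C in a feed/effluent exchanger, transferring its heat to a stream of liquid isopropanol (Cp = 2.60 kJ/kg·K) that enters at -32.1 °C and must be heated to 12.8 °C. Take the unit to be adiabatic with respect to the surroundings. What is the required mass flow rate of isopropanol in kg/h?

Heat released by hot stream: Q = 871 × 0.850 × (396 − 83.2) = 231580 kJ/h
Energy balance on cold side (adiabatic exchanger): Q = ṁ_c·Cp_c·(T_c,out − T_c,in)
ṁ_c = 231580 / [2.60 × (12.8 − -32.1)] = 1983.7 kg/h

ṁ_c = 1980 kg/h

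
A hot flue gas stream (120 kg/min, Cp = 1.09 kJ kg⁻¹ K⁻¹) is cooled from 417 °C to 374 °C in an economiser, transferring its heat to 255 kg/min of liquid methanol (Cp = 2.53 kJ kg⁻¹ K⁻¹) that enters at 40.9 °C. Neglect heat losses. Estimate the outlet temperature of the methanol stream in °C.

Heat released by hot stream: Q = 120 × 1.09 × (417 − 374) = 5624.4 kJ/min
Energy balance on cold side (adiabatic exchanger): Q = ṁ_c·Cp_c·(T_c,out − T_c,in)
T_c,out = 40.9 + 5624.4/(255 × 2.53) = 49.618 °C

T_c,out = 49.6 °C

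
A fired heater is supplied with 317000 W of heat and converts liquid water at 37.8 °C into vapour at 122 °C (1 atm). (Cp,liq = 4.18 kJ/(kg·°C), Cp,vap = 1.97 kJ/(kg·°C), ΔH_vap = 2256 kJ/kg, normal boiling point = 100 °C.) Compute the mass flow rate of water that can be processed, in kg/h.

ṁ = 446 kg/h

Δh = 4.18×(100−37.8) + 2256 + 1.97×(122−100) = 2559.3 kJ/kg
Q = 317000 W = 317 kJ/s = 1.1412e+06 kJ/h
ṁ = Q/Δh = 1.1412e+06 / 2559.3 = 445.9 kg/h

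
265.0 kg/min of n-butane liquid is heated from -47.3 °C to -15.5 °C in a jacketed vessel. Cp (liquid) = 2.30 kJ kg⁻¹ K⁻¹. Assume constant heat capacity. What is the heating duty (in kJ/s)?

Q = 323 kJ/s

Q = ṁ·Cp·ΔT = 265.0 × 2.30 × (-15.5 − -47.3) = 19382 kJ/min
Converting: 19382 / 60 s = 323.03 kW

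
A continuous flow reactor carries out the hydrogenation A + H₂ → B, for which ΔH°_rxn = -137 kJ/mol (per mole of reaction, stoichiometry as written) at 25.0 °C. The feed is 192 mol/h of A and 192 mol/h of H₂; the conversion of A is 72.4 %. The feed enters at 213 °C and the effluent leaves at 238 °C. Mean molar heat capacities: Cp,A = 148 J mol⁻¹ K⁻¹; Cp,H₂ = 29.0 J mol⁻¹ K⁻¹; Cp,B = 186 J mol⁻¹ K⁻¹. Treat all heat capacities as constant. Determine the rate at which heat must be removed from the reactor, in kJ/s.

Q_out = 4.98 kJ/s

Extent of reaction ξ = 0.724 × 192 = 139.01 mol/h
Reaction term: ξ·ΔH°_rxn = 139.01 × -137 = -19044 kJ/h
Sensible, feed 213→25 °C: -6389 kJ/h
Outlet flows (mol/h): A 52.992, H₂ 52.992, B 139.01
Sensible, products 25→238 °C: 7505.1 kJ/h
Q = ΔH = -17928 kJ/h = -4.98 kW
Heat removed = 4.98 kJ/s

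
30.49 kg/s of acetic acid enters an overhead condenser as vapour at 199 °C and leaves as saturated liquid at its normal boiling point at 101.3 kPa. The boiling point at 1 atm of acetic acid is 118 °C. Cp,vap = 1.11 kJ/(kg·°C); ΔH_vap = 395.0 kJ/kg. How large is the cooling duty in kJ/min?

Q_c = 887000 kJ/min

vapour 199→118 °C: -89.91 kJ/kg
condensation at 118 °C: -395 kJ/kg
Δh = -89.91 + -395 = -484.91 kJ/kg
Q = ṁ·Δh = 30.49 kg/s × -484.91 kJ/kg = -14785 kJ/s
|Q| = 14785 kW = 887090 kJ/min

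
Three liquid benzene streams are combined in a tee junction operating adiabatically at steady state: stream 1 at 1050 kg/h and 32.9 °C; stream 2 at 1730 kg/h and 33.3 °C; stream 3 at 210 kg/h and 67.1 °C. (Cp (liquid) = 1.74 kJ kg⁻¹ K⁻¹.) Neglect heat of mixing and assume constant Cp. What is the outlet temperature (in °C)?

No heat crosses the boundary, so H_out = H_in.
T_out = Σ ṁᵢCp,ᵢTᵢ / Σ ṁᵢCp,ᵢ
      = 184870 / 5202.6 = 35.533 °C

T_out = 35.5 °C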